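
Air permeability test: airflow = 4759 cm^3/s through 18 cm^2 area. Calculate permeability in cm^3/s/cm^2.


Formula: Air Permeability = Airflow / Test Area
AP = 4759 cm^3/s / 18 cm^2
AP = 264.4 cm^3/s/cm^2

264.4 cm^3/s/cm^2


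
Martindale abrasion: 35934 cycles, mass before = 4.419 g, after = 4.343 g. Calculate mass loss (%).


Formula: Mass loss% = ((m_before - m_after) / m_before) * 100
Step 1: Mass loss = 4.419 - 4.343 = 0.076 g
Step 2: Ratio = 0.076 / 4.419 = 0.0171985
Step 3: Mass loss% = 0.0171985 * 100 = 1.71985% ≈ 1.72%

1.72%


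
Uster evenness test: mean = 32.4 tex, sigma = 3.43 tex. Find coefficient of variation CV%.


Formula: CV% = (standard deviation / mean) * 100
Step 1: Ratio = 3.43 / 32.4 = 0.105864
Step 2: CV% = 0.105864 * 100 = 10.5864% ≈ 10.6%

10.6%


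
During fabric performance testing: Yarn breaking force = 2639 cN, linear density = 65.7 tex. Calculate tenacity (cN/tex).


Formula: Tenacity = Breaking force / Linear density
Tenacity = 2639 cN / 65.7 tex
Tenacity = 40.17 cN/tex

40.17 cN/tex


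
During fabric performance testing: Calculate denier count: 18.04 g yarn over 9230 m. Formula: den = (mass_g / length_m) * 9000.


Formula: den = (mass_g / length_m) * 9000
Substituting: den = (18.04 / 9230) * 9000
Intermediate: 18.04 / 9230 = 0.0019545 g/m
den = 0.0019545 * 9000 = 17.6 denier

17.6 denier


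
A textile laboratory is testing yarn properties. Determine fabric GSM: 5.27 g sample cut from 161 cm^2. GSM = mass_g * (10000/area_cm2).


Formula: GSM = mass_g / area_m2
Step 1: Convert area: 161 cm^2 = 161 / 10000 = 0.0161 m^2
Step 2: GSM = 5.27 g / 0.0161 m^2 = 327.3 g/m^2

327.3 g/m^2


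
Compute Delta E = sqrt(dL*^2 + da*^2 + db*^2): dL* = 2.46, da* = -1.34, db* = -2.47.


Formula: Delta E = sqrt(dL*^2 + da*^2 + db*^2)
Step 1: dL*^2 = 2.46^2 = 6.0516
Step 2: da*^2 = (-1.34)^2 = 1.7956
Step 3: db*^2 = (-2.47)^2 = 6.1009
Step 4: Sum = 6.0516 + 1.7956 + 6.1009 = 13.9481
Step 5: Delta E = sqrt(13.9481) = 3.73

3.73 Delta E


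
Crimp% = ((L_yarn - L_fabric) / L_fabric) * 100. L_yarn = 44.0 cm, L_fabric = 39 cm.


Formula: Crimp% = ((L_yarn - L_fabric) / L_fabric) * 100
Step 1: Extension = 44.0 - 39 = 5.0 cm
Step 2: Crimp% = (5.0 / 39) * 100
Step 3: Crimp% = 0.128205 * 100 = 12.8205% ≈ 12.8%

12.8%


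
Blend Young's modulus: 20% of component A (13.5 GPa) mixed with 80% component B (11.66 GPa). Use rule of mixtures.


Formula: Blend property = (fraction_A * property_A) + (fraction_B * property_B)
Step 1: Contribution A = 20/100 * 13.5 GPa = 2.7 GPa
Step 2: Contribution B = 80/100 * 11.66 GPa = 9.328 GPa
Step 3: Blend Young's modulus = 2.7 + 9.328 = 12.028 GPa

12.028 GPa


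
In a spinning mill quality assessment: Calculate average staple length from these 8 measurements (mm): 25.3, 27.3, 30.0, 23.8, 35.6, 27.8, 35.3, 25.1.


Formula: Mean = sum of lengths / count
Sum = 25.3 + 27.3 + 30.0 + 23.8 + 35.6 + 27.8 + 35.3 + 25.1
Sum = 230.2 mm
Mean = 230.2 / 8 = 28.78 mm

28.78 mm


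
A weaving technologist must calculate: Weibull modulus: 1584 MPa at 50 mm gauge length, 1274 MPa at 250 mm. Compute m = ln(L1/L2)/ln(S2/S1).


Formula: m = ln(L1/L2) / ln(S2/S1)
Step 1: ln(L1/L2) = ln(50/250) = -1.60944
Step 2: S2/S1 = 1274/1584 = 0.80429
Step 3: ln(S2/S1) = ln(0.80429) = -0.21780
Step 4: m = -1.60944 / -0.21780 = 7.39

7.39 (Weibull m)


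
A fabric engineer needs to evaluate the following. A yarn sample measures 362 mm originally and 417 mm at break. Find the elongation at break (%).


Formula: Elongation (%) = ((L_break - L0) / L0) * 100
Step 1: Extension = 417 - 362 = 55 mm
Step 2: Elongation = (55 / 362) * 100
Step 3: Elongation = 0.151934 * 100 = 15.1934% ≈ 15.2%

15.2%


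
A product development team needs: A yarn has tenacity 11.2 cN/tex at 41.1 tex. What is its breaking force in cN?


Formula: Breaking force = Tenacity * Linear density
F = 11.2 cN/tex * 41.1 tex
F = 460.32 cN

460.32 cN


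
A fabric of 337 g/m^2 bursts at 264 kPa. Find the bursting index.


Formula: Bursting Index = Bursting Strength / Fabric GSM
BI = 264 kPa / 337 g/m^2
BI = 0.783 kPa/(g/m^2)

0.783 kPa/(g/m^2)


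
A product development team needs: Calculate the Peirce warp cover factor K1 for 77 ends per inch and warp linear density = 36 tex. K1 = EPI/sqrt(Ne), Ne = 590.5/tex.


Formula: K1 = EPI / sqrt(Ne), with Ne = 590.5 / tex_warp
Step 1: Ne = 590.5 / 36 = 16.403
Step 2: sqrt(Ne) = sqrt(16.403) = 4.0501
Step 3: K1 = 77 / 4.0501 = 19.0

19.0


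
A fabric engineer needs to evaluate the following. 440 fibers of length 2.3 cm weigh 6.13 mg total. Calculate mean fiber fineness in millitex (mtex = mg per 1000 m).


Formula: fineness (mtex) = mass (mg) / total length (km) = (mass_mg / total_length_m) * 1000
Step 1: Convert fiber length: 2.3 cm = 0.023 m
Step 2: Total fiber length = 440 * 0.023 = 10.12 m
Step 3: Linear density = 6.13 mg / 10.12 m = 0.6057 mg/m
Step 4: fineness = 0.6057 * 1000 = 605.7 mtex

605.7 mtex


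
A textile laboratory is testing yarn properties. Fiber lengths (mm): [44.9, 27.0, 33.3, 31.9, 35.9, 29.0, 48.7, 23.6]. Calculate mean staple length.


Formula: Mean = sum of lengths / count
Sum = 44.9 + 27.0 + 33.3 + 31.9 + 35.9 + 29.0 + 48.7 + 23.6
Sum = 274.3 mm
Mean = 274.3 / 8 = 34.29 mm

34.29 mm


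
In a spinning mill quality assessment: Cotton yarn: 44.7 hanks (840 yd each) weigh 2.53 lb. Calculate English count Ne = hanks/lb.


Formula: Ne = hanks / mass_lb
Substituting: Ne = 44.7 / 2.53
Ne = 17.7

17.7 Ne


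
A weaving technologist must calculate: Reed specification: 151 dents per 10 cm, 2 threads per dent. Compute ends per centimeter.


Formula: EPC = (dents per 10 cm * ends per dent) / 10
Step 1: Total ends per 10 cm = 151 * 2 = 302
Step 2: EPC = 302 / 10 = 30.2 ends/cm

30.2 ends/cm


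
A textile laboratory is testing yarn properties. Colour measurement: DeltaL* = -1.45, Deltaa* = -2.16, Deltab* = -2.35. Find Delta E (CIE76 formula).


Formula: Delta E = sqrt(dL*^2 + da*^2 + db*^2)
Step 1: dL*^2 = (-1.45)^2 = 2.1025
Step 2: da*^2 = (-2.16)^2 = 4.6656
Step 3: db*^2 = (-2.35)^2 = 5.5225
Step 4: Sum = 2.1025 + 4.6656 + 5.5225 = 12.2906
Step 5: Delta E = sqrt(12.2906) = 3.51

3.51 Delta E


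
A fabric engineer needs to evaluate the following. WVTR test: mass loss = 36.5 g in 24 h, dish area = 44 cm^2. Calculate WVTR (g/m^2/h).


Formula: WVTR = mass_loss / (area * time)
Step 1: Convert area: 44 cm^2 = 0.0044 m^2
Step 2: WVTR = 36.5 g / (0.0044 m^2 * 24 h)
Step 3: WVTR = 36.5 / 0.1056 = 345.6 g/m^2/h

345.6 g/m^2/h


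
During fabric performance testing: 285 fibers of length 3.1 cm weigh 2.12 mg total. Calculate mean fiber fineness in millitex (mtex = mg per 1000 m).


Formula: fineness (mtex) = mass (mg) / total length (km) = (mass_mg / total_length_m) * 1000
Step 1: Convert fiber length: 3.1 cm = 0.031 m
Step 2: Total fiber length = 285 * 0.031 = 8.835 m
Step 3: Linear density = 2.12 mg / 8.835 m = 0.2400 mg/m
Step 4: fineness = 0.2400 * 1000 = 240.0 mtex

240.0 mtex


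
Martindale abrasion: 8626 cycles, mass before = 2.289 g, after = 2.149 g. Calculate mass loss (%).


Formula: Mass loss% = ((m_before - m_after) / m_before) * 100
Step 1: Mass loss = 2.289 - 2.149 = 0.14 g
Step 2: Ratio = 0.14 / 2.289 = 0.0611621
Step 3: Mass loss% = 0.0611621 * 100 = 6.11621% ≈ 6.12%

6.12%


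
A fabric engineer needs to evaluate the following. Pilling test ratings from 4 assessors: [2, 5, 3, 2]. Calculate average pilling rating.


Formula: Mean = sum / count
Sum = 2 + 5 + 3 + 2 = 12
Mean = 12 / 4 = 3.0

3.0


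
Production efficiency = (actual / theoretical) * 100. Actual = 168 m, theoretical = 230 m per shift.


Formula: Efficiency% = (Actual output / Theoretical output) * 100
Efficiency% = (168 / 230) * 100
Efficiency% = 0.730435 * 100 = 73.0435% ≈ 73.0%

73.0%


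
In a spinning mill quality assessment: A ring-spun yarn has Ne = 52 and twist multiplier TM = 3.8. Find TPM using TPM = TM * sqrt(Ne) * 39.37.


Formula: TPM = TM * sqrt(Ne) * 39.37
Step 1: sqrt(Ne) = sqrt(52) = 7.2111
Step 2: TM * sqrt(Ne) = 3.8 * 7.2111 = 27.4022
Step 3: TPM = 27.4022 * 39.37 = 1079 twists/m

1079 twists/m


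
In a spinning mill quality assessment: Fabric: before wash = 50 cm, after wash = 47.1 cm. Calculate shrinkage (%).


Formula: Shrinkage% = ((L_before - L_after) / L_before) * 100
Step 1: Shrinkage = 50 - 47.1 = 2.9 cm
Step 2: Shrinkage% = (2.9 / 50) * 100
Step 3: Shrinkage% = 0.058 * 100 = 5.8%

5.8%


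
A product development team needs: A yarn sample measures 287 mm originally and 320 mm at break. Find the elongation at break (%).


Formula: Elongation (%) = ((L_break - L0) / L0) * 100
Step 1: Extension = 320 - 287 = 33 mm
Step 2: Elongation = (33 / 287) * 100
Step 3: Elongation = 0.114983 * 100 = 11.4983% ≈ 11.5%

11.5%


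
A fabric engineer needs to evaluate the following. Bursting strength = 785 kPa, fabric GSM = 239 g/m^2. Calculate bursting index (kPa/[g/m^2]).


Formula: Bursting Index = Bursting Strength / Fabric GSM
BI = 785 kPa / 239 g/m^2
BI = 3.285 kPa/(g/m^2)

3.285 kPa/(g/m^2)


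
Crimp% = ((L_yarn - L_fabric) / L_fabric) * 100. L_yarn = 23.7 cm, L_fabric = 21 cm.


Formula: Crimp% = ((L_yarn - L_fabric) / L_fabric) * 100
Step 1: Extension = 23.7 - 21 = 2.7 cm
Step 2: Crimp% = (2.7 / 21) * 100
Step 3: Crimp% = 0.128571 * 100 = 12.8571% ≈ 12.9%

12.9%


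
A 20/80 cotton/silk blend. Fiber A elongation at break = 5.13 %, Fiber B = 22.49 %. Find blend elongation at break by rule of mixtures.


Formula: Blend property = (fraction_A * property_A) + (fraction_B * property_B)
Step 1: Contribution A = 20/100 * 5.13 % = 1.026 %
Step 2: Contribution B = 80/100 * 22.49 % = 17.992 %
Step 3: Blend elongation at break = 1.026 + 17.992 = 19.018 %

19.018 %


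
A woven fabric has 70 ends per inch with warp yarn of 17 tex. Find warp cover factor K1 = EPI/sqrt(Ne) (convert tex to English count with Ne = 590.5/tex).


Formula: K1 = EPI / sqrt(Ne), with Ne = 590.5 / tex_warp
Step 1: Ne = 590.5 / 17 = 34.735
Step 2: sqrt(Ne) = sqrt(34.735) = 5.8936
Step 3: K1 = 70 / 5.8936 = 11.9

11.9


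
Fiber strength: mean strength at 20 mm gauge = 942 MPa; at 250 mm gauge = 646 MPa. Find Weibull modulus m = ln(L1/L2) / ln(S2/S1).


Formula: m = ln(L1/L2) / ln(S2/S1)
Step 1: ln(L1/L2) = ln(20/250) = -2.52573
Step 2: S2/S1 = 646/942 = 0.68577
Step 3: ln(S2/S1) = ln(0.68577) = -0.37721
Step 4: m = -2.52573 / -0.37721 = 6.70

6.70 (Weibull m)


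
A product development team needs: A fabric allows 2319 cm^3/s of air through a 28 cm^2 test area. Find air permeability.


Formula: Air Permeability = Airflow / Test Area
AP = 2319 cm^3/s / 28 cm^2
AP = 82.8 cm^3/s/cm^2

82.8 cm^3/s/cm^2


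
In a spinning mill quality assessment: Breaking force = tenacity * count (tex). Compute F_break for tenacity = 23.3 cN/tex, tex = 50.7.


Formula: Breaking force = Tenacity * Linear density
F = 23.3 cN/tex * 50.7 tex
F = 1181.31 cN

1181.31 cN


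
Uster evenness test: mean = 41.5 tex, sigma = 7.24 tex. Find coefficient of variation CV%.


Formula: CV% = (standard deviation / mean) * 100
Step 1: Ratio = 7.24 / 41.5 = 0.174458
Step 2: CV% = 0.174458 * 100 = 17.4458% ≈ 17.4%

17.4%


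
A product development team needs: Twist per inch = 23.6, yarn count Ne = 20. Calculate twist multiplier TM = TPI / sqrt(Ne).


Formula: TM = TPI / sqrt(Ne)
Step 1: sqrt(Ne) = sqrt(20) = 4.4721
Step 2: TM = 23.6 / 4.4721 = 5.28

5.28 TM


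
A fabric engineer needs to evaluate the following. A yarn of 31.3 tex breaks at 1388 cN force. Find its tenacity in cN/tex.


Formula: Tenacity = Breaking force / Linear density
Tenacity = 1388 cN / 31.3 tex
Tenacity = 44.35 cN/tex

44.35 cN/tex


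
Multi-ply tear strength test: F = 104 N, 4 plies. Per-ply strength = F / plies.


Formula: Per-ply strength = Total force / Number of plies
Per-ply = 104 N / 4
Per-ply = 26 N

26 N


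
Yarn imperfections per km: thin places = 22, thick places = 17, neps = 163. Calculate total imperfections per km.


Formula: Total = thin places + thick places + neps
Total = 22 + 17 + 163
Total = 202 imperfections/km

202 imperfections/km


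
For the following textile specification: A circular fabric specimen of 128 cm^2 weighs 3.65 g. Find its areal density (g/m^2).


Formula: GSM = mass_g / area_m2
Step 1: Convert area: 128 cm^2 = 128 / 10000 = 0.0128 m^2
Step 2: GSM = 3.65 g / 0.0128 m^2 = 285.2 g/m^2

285.2 g/m^2


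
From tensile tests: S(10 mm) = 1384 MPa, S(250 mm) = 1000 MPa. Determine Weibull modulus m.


Formula: m = ln(L1/L2) / ln(S2/S1)
Step 1: ln(L1/L2) = ln(10/250) = -3.21888
Step 2: S2/S1 = 1000/1384 = 0.72254
Step 3: ln(S2/S1) = ln(0.72254) = -0.32498
Step 4: m = -3.21888 / -0.32498 = 9.90

9.90 (Weibull m)


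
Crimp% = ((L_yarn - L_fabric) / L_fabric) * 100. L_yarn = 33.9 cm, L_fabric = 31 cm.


Formula: Crimp% = ((L_yarn - L_fabric) / L_fabric) * 100
Step 1: Extension = 33.9 - 31 = 2.9 cm
Step 2: Crimp% = (2.9 / 31) * 100
Step 3: Crimp% = 0.093548 * 100 = 9.3548% ≈ 9.4%

9.4%


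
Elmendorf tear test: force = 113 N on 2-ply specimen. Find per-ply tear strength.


Formula: Per-ply strength = Total force / Number of plies
Per-ply = 113 N / 2
Per-ply = 56.5 N

56.5 N


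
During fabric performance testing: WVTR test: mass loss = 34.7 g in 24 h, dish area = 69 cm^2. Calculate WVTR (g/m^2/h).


Formula: WVTR = mass_loss / (area * time)
Step 1: Convert area: 69 cm^2 = 0.0069 m^2
Step 2: WVTR = 34.7 g / (0.0069 m^2 * 24 h)
Step 3: WVTR = 34.7 / 0.1656 = 209.5 g/m^2/h

209.5 g/m^2/h


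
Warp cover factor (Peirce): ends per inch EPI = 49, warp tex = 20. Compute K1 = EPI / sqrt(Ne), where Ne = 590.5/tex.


Formula: K1 = EPI / sqrt(Ne), with Ne = 590.5 / tex_warp
Step 1: Ne = 590.5 / 20 = 29.525
Step 2: sqrt(Ne) = sqrt(29.525) = 5.4337
Step 3: K1 = 49 / 5.4337 = 9.0

9.0


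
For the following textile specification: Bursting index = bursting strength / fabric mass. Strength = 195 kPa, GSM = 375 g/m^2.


Formula: Bursting Index = Bursting Strength / Fabric GSM
BI = 195 kPa / 375 g/m^2
BI = 0.520 kPa/(g/m^2)

0.520 kPa/(g/m^2)


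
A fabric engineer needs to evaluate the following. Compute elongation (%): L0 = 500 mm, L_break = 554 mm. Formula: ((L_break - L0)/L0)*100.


Formula: Elongation (%) = ((L_break - L0) / L0) * 100
Step 1: Extension = 554 - 500 = 54 mm
Step 2: Elongation = (54 / 500) * 100
Step 3: Elongation = 0.108 * 100 = 10.8%

10.8%


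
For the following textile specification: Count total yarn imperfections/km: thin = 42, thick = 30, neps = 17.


Formula: Total = thin places + thick places + neps
Total = 42 + 30 + 17
Total = 89 imperfections/km

89 imperfections/km


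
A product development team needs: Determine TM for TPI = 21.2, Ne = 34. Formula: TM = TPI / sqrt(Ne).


Formula: TM = TPI / sqrt(Ne)
Step 1: sqrt(Ne) = sqrt(34) = 5.831
Step 2: TM = 21.2 / 5.831 = 3.64

3.64 TM


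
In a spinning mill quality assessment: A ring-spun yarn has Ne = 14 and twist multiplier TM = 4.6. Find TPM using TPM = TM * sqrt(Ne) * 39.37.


Formula: TPM = TM * sqrt(Ne) * 39.37
Step 1: sqrt(Ne) = sqrt(14) = 3.7417
Step 2: TM * sqrt(Ne) = 4.6 * 3.7417 = 17.2118
Step 3: TPM = 17.2118 * 39.37 = 678 twists/m

678 twists/m


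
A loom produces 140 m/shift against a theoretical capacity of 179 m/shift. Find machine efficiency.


Formula: Efficiency% = (Actual output / Theoretical output) * 100
Efficiency% = (140 / 179) * 100
Efficiency% = 0.782123 * 100 = 78.2123% ≈ 78.2%

78.2%


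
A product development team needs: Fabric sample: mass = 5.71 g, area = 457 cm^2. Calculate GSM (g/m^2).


Formula: GSM = mass_g / area_m2
Step 1: Convert area: 457 cm^2 = 457 / 10000 = 0.0457 m^2
Step 2: GSM = 5.71 g / 0.0457 m^2 = 124.9 g/m^2

124.9 g/m^2


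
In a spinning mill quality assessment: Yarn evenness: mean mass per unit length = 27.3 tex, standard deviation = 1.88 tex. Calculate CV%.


Formula: CV% = (standard deviation / mean) * 100
Step 1: Ratio = 1.88 / 27.3 = 0.068864
Step 2: CV% = 0.068864 * 100 = 6.8864% ≈ 6.9%

6.9%


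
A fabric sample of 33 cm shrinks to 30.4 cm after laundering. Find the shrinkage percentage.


Formula: Shrinkage% = ((L_before - L_after) / L_before) * 100
Step 1: Shrinkage = 33 - 30.4 = 2.6 cm
Step 2: Shrinkage% = (2.6 / 33) * 100
Step 3: Shrinkage% = 0.078788 * 100 = 7.8788% ≈ 7.9%

7.9%


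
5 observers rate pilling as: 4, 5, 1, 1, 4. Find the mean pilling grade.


Formula: Mean = sum / count
Sum = 4 + 5 + 1 + 1 + 4 = 15
Mean = 15 / 5 = 3.0

3.0


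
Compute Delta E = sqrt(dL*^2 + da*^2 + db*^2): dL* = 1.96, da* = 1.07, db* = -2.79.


Formula: Delta E = sqrt(dL*^2 + da*^2 + db*^2)
Step 1: dL*^2 = 1.96^2 = 3.8416
Step 2: da*^2 = 1.07^2 = 1.1449
Step 3: db*^2 = (-2.79)^2 = 7.7841
Step 4: Sum = 3.8416 + 1.1449 + 7.7841 = 12.7706
Step 5: Delta E = sqrt(12.7706) = 3.57

3.57 Delta E


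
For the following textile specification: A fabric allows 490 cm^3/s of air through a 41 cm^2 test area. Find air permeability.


Formula: Air Permeability = Airflow / Test Area
AP = 490 cm^3/s / 41 cm^2
AP = 12.0 cm^3/s/cm^2

12.0 cm^3/s/cm^2


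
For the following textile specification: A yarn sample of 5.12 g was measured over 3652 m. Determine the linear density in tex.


Formula: Tex = (mass_g / length_m) * 1000
Substituting: Tex = (5.12 / 3652) * 1000
Intermediate: 5.12 / 3652 = 0.00140197 g/m
Tex = 0.00140197 * 1000 = 1.40 tex

1.40 tex


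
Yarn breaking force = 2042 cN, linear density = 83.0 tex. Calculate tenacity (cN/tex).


Formula: Tenacity = Breaking force / Linear density
Tenacity = 2042 cN / 83.0 tex
Tenacity = 24.60 cN/tex

24.60 cN/tex


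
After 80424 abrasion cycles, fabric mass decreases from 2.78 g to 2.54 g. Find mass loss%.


Formula: Mass loss% = ((m_before - m_after) / m_before) * 100
Step 1: Mass loss = 2.78 - 2.54 = 0.24 g
Step 2: Ratio = 0.24 / 2.78 = 0.0863309
Step 3: Mass loss% = 0.0863309 * 100 = 8.63309% ≈ 8.63%

8.63%


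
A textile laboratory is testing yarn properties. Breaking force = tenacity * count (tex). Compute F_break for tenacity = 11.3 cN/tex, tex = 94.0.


Formula: Breaking force = Tenacity * Linear density
F = 11.3 cN/tex * 94.0 tex
F = 1062.20 cN

1062.20 cN


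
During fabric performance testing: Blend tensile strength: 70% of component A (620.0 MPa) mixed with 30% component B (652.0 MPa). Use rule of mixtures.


Formula: Blend property = (fraction_A * property_A) + (fraction_B * property_B)
Step 1: Contribution A = 70/100 * 620.0 MPa = 434.0 MPa
Step 2: Contribution B = 30/100 * 652.0 MPa = 195.6 MPa
Step 3: Blend tensile strength = 434.0 + 195.6 = 629.6 MPa

629.6 MPa


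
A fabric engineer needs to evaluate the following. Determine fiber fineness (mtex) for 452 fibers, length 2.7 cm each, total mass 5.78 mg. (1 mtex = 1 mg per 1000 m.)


Formula: fineness (mtex) = mass (mg) / total length (km) = (mass_mg / total_length_m) * 1000
Step 1: Convert fiber length: 2.7 cm = 0.027 m
Step 2: Total fiber length = 452 * 0.027 = 12.204 m
Step 3: Linear density = 5.78 mg / 12.204 m = 0.4736 mg/m
Step 4: fineness = 0.4736 * 1000 = 473.6 mtex

473.6 mtex


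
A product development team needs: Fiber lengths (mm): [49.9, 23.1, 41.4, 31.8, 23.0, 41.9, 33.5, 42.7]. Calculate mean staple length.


Formula: Mean = sum of lengths / count
Sum = 49.9 + 23.1 + 41.4 + 31.8 + 23.0 + 41.9 + 33.5 + 42.7
Sum = 287.3 mm
Mean = 287.3 / 8 = 35.91 mm

35.91 mm


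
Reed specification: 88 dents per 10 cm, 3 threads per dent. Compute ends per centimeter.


Formula: EPC = (dents per 10 cm * ends per dent) / 10
Step 1: Total ends per 10 cm = 88 * 3 = 264
Step 2: EPC = 264 / 10 = 26.4 ends/cm

26.4 ends/cm


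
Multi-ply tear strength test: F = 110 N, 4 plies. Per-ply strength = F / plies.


Formula: Per-ply strength = Total force / Number of plies
Per-ply = 110 N / 4
Per-ply = 27.5 N

27.5 N


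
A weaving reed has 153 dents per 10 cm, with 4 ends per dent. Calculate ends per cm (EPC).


Formula: EPC = (dents per 10 cm * ends per dent) / 10
Step 1: Total ends per 10 cm = 153 * 4 = 612
Step 2: EPC = 612 / 10 = 61.2 ends/cm

61.2 ends/cm


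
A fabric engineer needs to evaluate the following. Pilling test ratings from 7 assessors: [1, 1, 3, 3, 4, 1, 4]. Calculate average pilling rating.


Formula: Mean = sum / count
Sum = 1 + 1 + 3 + 3 + 4 + 1 + 4 = 17
Mean = 17 / 7 = 2.4

2.4


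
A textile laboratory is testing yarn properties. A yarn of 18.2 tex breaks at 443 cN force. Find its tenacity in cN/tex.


Formula: Tenacity = Breaking force / Linear density
Tenacity = 443 cN / 18.2 tex
Tenacity = 24.34 cN/tex

24.34 cN/tex


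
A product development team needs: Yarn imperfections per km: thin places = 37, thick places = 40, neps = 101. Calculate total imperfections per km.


Formula: Total = thin places + thick places + neps
Total = 37 + 40 + 101
Total = 178 imperfections/km

178 imperfections/km


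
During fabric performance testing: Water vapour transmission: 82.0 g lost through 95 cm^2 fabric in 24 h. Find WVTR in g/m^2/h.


Formula: WVTR = mass_loss / (area * time)
Step 1: Convert area: 95 cm^2 = 0.0095 m^2
Step 2: WVTR = 82.0 g / (0.0095 m^2 * 24 h)
Step 3: WVTR = 82.0 / 0.228 = 359.6 g/m^2/h

359.6 g/m^2/h


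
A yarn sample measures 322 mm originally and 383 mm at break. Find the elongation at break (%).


Formula: Elongation (%) = ((L_break - L0) / L0) * 100
Step 1: Extension = 383 - 322 = 61 mm
Step 2: Elongation = (61 / 322) * 100
Step 3: Elongation = 0.189441 * 100 = 18.9441% ≈ 18.9%

18.9%


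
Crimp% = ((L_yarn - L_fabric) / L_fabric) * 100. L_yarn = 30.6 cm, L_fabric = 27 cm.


Formula: Crimp% = ((L_yarn - L_fabric) / L_fabric) * 100
Step 1: Extension = 30.6 - 27 = 3.6 cm
Step 2: Crimp% = (3.6 / 27) * 100
Step 3: Crimp% = 0.133333 * 100 = 13.3333% ≈ 13.3%

13.3%


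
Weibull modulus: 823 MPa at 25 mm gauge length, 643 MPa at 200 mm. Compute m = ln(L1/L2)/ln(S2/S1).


Formula: m = ln(L1/L2) / ln(S2/S1)
Step 1: ln(L1/L2) = ln(25/200) = -2.07944
Step 2: S2/S1 = 643/823 = 0.78129
Step 3: ln(S2/S1) = ln(0.78129) = -0.24681
Step 4: m = -2.07944 / -0.24681 = 8.43

8.43 (Weibull m)


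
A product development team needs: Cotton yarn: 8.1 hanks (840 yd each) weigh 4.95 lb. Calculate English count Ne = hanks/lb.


Formula: Ne = hanks / mass_lb
Substituting: Ne = 8.1 / 4.95
Ne = 1.6

1.6 Ne


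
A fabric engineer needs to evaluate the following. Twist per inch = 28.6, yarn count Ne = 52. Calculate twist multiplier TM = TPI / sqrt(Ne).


Formula: TM = TPI / sqrt(Ne)
Step 1: sqrt(Ne) = sqrt(52) = 7.2111
Step 2: TM = 28.6 / 7.2111 = 3.97

3.97 TM


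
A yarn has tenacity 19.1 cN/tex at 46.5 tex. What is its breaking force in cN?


Formula: Breaking force = Tenacity * Linear density
F = 19.1 cN/tex * 46.5 tex
F = 888.15 cN

888.15 cN


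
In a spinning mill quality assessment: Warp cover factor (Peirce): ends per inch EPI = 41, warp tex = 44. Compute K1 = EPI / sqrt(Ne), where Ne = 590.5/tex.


Formula: K1 = EPI / sqrt(Ne), with Ne = 590.5 / tex_warp
Step 1: Ne = 590.5 / 44 = 13.42
Step 2: sqrt(Ne) = sqrt(13.42) = 3.6633
Step 3: K1 = 41 / 3.6633 = 11.2

11.2


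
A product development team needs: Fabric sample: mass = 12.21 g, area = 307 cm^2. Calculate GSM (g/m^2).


Formula: GSM = mass_g / area_m2
Step 1: Convert area: 307 cm^2 = 307 / 10000 = 0.0307 m^2
Step 2: GSM = 12.21 g / 0.0307 m^2 = 397.7 g/m^2

397.7 g/m^2


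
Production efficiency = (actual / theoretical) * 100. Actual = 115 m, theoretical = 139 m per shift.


Formula: Efficiency% = (Actual output / Theoretical output) * 100
Efficiency% = (115 / 139) * 100
Efficiency% = 0.827338 * 100 = 82.7338% ≈ 82.7%

82.7%


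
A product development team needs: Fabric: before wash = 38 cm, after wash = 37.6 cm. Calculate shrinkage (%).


Formula: Shrinkage% = ((L_before - L_after) / L_before) * 100
Step 1: Shrinkage = 38 - 37.6 = 0.4 cm
Step 2: Shrinkage% = (0.4 / 38) * 100
Step 3: Shrinkage% = 0.010526 * 100 = 1.0526% ≈ 1.1%

1.1%


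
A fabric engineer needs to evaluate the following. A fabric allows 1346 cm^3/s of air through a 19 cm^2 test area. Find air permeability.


Formula: Air Permeability = Airflow / Test Area
AP = 1346 cm^3/s / 19 cm^2
AP = 70.8 cm^3/s/cm^2

70.8 cm^3/s/cm^2


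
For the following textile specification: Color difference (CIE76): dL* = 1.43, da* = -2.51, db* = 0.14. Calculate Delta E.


Formula: Delta E = sqrt(dL*^2 + da*^2 + db*^2)
Step 1: dL*^2 = 1.43^2 = 2.0449
Step 2: da*^2 = (-2.51)^2 = 6.3001
Step 3: db*^2 = 0.14^2 = 0.0196
Step 4: Sum = 2.0449 + 6.3001 + 0.0196 = 8.3646
Step 5: Delta E = sqrt(8.3646) = 2.89

2.89 Delta E


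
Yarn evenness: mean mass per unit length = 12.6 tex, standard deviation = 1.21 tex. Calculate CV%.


Formula: CV% = (standard deviation / mean) * 100
Step 1: Ratio = 1.21 / 12.6 = 0.096032
Step 2: CV% = 0.096032 * 100 = 9.6032% ≈ 9.6%

9.6%


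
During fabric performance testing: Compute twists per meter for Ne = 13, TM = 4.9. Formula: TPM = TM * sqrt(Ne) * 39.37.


Formula: TPM = TM * sqrt(Ne) * 39.37
Step 1: sqrt(Ne) = sqrt(13) = 3.6056
Step 2: TM * sqrt(Ne) = 4.9 * 3.6056 = 17.6674
Step 3: TPM = 17.6674 * 39.37 = 696 twists/m

696 twists/m


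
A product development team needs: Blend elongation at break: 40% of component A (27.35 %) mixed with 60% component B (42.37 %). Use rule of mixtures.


Formula: Blend property = (fraction_A * property_A) + (fraction_B * property_B)
Step 1: Contribution A = 40/100 * 27.35 % = 10.94 %
Step 2: Contribution B = 60/100 * 42.37 % = 25.422 %
Step 3: Blend elongation at break = 10.94 + 25.422 = 36.362 %

36.362 %


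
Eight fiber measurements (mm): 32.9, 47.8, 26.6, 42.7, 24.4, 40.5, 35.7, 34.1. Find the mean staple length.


Formula: Mean = sum of lengths / count
Sum = 32.9 + 47.8 + 26.6 + 42.7 + 24.4 + 40.5 + 35.7 + 34.1
Sum = 284.7 mm
Mean = 284.7 / 8 = 35.59 mm

35.59 mm


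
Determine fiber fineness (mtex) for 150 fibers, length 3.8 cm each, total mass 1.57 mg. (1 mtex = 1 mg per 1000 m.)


Formula: fineness (mtex) = mass (mg) / total length (km) = (mass_mg / total_length_m) * 1000
Step 1: Convert fiber length: 3.8 cm = 0.038 m
Step 2: Total fiber length = 150 * 0.038 = 5.7 m
Step 3: Linear density = 1.57 mg / 5.7 m = 0.2754 mg/m
Step 4: fineness = 0.2754 * 1000 = 275.4 mtex

275.4 mtex


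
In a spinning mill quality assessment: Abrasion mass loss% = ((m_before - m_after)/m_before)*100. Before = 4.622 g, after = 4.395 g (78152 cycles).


Formula: Mass loss% = ((m_before - m_after) / m_before) * 100
Step 1: Mass loss = 4.622 - 4.395 = 0.227 g
Step 2: Ratio = 0.227 / 4.622 = 0.0491129
Step 3: Mass loss% = 0.0491129 * 100 = 4.91129% ≈ 4.91%

4.91%


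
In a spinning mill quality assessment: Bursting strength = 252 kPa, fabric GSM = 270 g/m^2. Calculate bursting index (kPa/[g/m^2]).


Formula: Bursting Index = Bursting Strength / Fabric GSM
BI = 252 kPa / 270 g/m^2
BI = 0.933 kPa/(g/m^2)

0.933 kPa/(g/m^2)


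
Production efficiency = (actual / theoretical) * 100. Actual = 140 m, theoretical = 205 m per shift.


Formula: Efficiency% = (Actual output / Theoretical output) * 100
Efficiency% = (140 / 205) * 100
Efficiency% = 0.682927 * 100 = 68.2927% ≈ 68.3%

68.3%


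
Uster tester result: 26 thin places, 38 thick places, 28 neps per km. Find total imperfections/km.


Formula: Total = thin places + thick places + neps
Total = 26 + 38 + 28
Total = 92 imperfections/km

92 imperfections/km


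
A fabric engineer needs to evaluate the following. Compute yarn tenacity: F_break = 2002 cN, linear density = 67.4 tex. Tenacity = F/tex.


Formula: Tenacity = Breaking force / Linear density
Tenacity = 2002 cN / 67.4 tex
Tenacity = 29.70 cN/tex

29.70 cN/tex


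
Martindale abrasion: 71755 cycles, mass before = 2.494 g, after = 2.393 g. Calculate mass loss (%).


Formula: Mass loss% = ((m_before - m_after) / m_before) * 100
Step 1: Mass loss = 2.494 - 2.393 = 0.101 g
Step 2: Ratio = 0.101 / 2.494 = 0.0404972
Step 3: Mass loss% = 0.0404972 * 100 = 4.04972% ≈ 4.05%

4.05%


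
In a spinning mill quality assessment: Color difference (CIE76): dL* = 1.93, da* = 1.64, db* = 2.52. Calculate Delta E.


Formula: Delta E = sqrt(dL*^2 + da*^2 + db*^2)
Step 1: dL*^2 = 1.93^2 = 3.7249
Step 2: da*^2 = 1.64^2 = 2.6896
Step 3: db*^2 = 2.52^2 = 6.3504
Step 4: Sum = 3.7249 + 2.6896 + 6.3504 = 12.7649
Step 5: Delta E = sqrt(12.7649) = 3.57

3.57 Delta E


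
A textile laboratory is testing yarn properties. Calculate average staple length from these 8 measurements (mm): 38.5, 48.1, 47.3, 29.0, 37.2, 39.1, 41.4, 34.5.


Formula: Mean = sum of lengths / count
Sum = 38.5 + 48.1 + 47.3 + 29.0 + 37.2 + 39.1 + 41.4 + 34.5
Sum = 315.1 mm
Mean = 315.1 / 8 = 39.39 mm

39.39 mm


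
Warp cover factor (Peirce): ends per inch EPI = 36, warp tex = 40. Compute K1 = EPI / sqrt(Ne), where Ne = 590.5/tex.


Formula: K1 = EPI / sqrt(Ne), with Ne = 590.5 / tex_warp
Step 1: Ne = 590.5 / 40 = 14.763
Step 2: sqrt(Ne) = sqrt(14.763) = 3.8423
Step 3: K1 = 36 / 3.8423 = 9.4

9.4


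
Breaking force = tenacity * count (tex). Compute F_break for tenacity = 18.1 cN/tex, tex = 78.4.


Formula: Breaking force = Tenacity * Linear density
F = 18.1 cN/tex * 78.4 tex
F = 1419.04 cN

1419.04 cN


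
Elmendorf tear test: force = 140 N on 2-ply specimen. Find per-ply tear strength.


Formula: Per-ply strength = Total force / Number of plies
Per-ply = 140 N / 2
Per-ply = 70 N

70 N


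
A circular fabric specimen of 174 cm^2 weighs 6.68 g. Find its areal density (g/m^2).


Formula: GSM = mass_g / area_m2
Step 1: Convert area: 174 cm^2 = 174 / 10000 = 0.0174 m^2
Step 2: GSM = 6.68 g / 0.0174 m^2 = 383.9 g/m^2

383.9 g/m^2


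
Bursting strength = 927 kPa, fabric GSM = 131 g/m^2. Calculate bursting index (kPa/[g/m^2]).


Formula: Bursting Index = Bursting Strength / Fabric GSM
BI = 927 kPa / 131 g/m^2
BI = 7.076 kPa/(g/m^2)

7.076 kPa/(g/m^2)


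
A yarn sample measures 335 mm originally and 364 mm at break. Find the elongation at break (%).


Formula: Elongation (%) = ((L_break - L0) / L0) * 100
Step 1: Extension = 364 - 335 = 29 mm
Step 2: Elongation = (29 / 335) * 100
Step 3: Elongation = 0.086567 * 100 = 8.6567% ≈ 8.7%

8.7%


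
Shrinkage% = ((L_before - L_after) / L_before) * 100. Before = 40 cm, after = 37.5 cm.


Formula: Shrinkage% = ((L_before - L_after) / L_before) * 100
Step 1: Shrinkage = 40 - 37.5 = 2.5 cm
Step 2: Shrinkage% = (2.5 / 40) * 100
Step 3: Shrinkage% = 0.0625 * 100 = 6.25% ≈ 6.3%

6.3%


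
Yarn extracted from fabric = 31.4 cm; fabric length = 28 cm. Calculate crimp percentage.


Formula: Crimp% = ((L_yarn - L_fabric) / L_fabric) * 100
Step 1: Extension = 31.4 - 28 = 3.4 cm
Step 2: Crimp% = (3.4 / 28) * 100
Step 3: Crimp% = 0.121429 * 100 = 12.1429% ≈ 12.1%

12.1%


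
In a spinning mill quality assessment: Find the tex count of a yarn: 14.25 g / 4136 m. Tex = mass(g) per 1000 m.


Formula: Tex = (mass_g / length_m) * 1000
Substituting: Tex = (14.25 / 4136) * 1000
Intermediate: 14.25 / 4136 = 0.00344536 g/m
Tex = 0.00344536 * 1000 = 3.45 tex

3.45 tex


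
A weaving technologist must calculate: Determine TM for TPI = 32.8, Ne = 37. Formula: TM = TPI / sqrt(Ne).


Formula: TM = TPI / sqrt(Ne)
Step 1: sqrt(Ne) = sqrt(37) = 6.0828
Step 2: TM = 32.8 / 6.0828 = 5.39

5.39 TM


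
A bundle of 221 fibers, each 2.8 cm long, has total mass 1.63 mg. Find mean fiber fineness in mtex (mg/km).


Formula: fineness (mtex) = mass (mg) / total length (km) = (mass_mg / total_length_m) * 1000
Step 1: Convert fiber length: 2.8 cm = 0.028 m
Step 2: Total fiber length = 221 * 0.028 = 6.188 m
Step 3: Linear density = 1.63 mg / 6.188 m = 0.2634 mg/m
Step 4: fineness = 0.2634 * 1000 = 263.4 mtex

263.4 mtex


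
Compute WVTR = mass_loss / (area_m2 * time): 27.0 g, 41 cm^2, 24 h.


Formula: WVTR = mass_loss / (area * time)
Step 1: Convert area: 41 cm^2 = 0.0041 m^2
Step 2: WVTR = 27.0 g / (0.0041 m^2 * 24 h)
Step 3: WVTR = 27.0 / 0.0984 = 274.4 g/m^2/h

274.4 g/m^2/h


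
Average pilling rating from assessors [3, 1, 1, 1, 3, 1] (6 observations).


Formula: Mean = sum / count
Sum = 3 + 1 + 1 + 1 + 3 + 1 = 10
Mean = 10 / 6 = 1.7

1.7


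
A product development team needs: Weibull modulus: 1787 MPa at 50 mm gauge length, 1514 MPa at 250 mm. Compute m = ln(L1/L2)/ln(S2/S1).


Formula: m = ln(L1/L2) / ln(S2/S1)
Step 1: ln(L1/L2) = ln(50/250) = -1.60944
Step 2: S2/S1 = 1514/1787 = 0.84723
Step 3: ln(S2/S1) = ln(0.84723) = -0.16578
Step 4: m = -1.60944 / -0.16578 = 9.71

9.71 (Weibull m)


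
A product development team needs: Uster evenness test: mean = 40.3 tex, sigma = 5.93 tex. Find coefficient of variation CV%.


Formula: CV% = (standard deviation / mean) * 100
Step 1: Ratio = 5.93 / 40.3 = 0.147146
Step 2: CV% = 0.147146 * 100 = 14.7146% ≈ 14.7%

14.7%


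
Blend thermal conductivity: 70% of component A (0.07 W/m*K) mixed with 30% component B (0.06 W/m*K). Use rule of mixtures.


Formula: Blend property = (fraction_A * property_A) + (fraction_B * property_B)
Step 1: Contribution A = 70/100 * 0.07 W/m*K = 0.049 W/m*K
Step 2: Contribution B = 30/100 * 0.06 W/m*K = 0.018 W/m*K
Step 3: Blend thermal conductivity = 0.049 + 0.018 = 0.067 W/m*K

0.067 W/m*K


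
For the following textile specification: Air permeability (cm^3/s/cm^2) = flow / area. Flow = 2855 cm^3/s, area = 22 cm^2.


Formula: Air Permeability = Airflow / Test Area
AP = 2855 cm^3/s / 22 cm^2
AP = 129.8 cm^3/s/cm^2

129.8 cm^3/s/cm^2


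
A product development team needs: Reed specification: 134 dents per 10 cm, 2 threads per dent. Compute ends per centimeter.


Formula: EPC = (dents per 10 cm * ends per dent) / 10
Step 1: Total ends per 10 cm = 134 * 2 = 268
Step 2: EPC = 268 / 10 = 26.8 ends/cm

26.8 ends/cm


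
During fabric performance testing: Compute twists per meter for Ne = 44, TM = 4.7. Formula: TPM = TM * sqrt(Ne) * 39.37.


Formula: TPM = TM * sqrt(Ne) * 39.37
Step 1: sqrt(Ne) = sqrt(44) = 6.6332
Step 2: TM * sqrt(Ne) = 4.7 * 6.6332 = 31.176
Step 3: TPM = 31.176 * 39.37 = 1227 twists/m

1227 twists/m


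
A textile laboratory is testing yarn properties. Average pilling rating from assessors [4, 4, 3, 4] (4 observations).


Formula: Mean = sum / count
Sum = 4 + 4 + 3 + 4 = 15
Mean = 15 / 4 = 3.8

3.8


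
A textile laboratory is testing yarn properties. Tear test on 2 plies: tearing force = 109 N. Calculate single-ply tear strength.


Formula: Per-ply strength = Total force / Number of plies
Per-ply = 109 N / 2
Per-ply = 54.5 N

54.5 N


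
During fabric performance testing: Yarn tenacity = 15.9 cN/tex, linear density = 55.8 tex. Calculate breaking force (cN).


Formula: Breaking force = Tenacity * Linear density
F = 15.9 cN/tex * 55.8 tex
F = 887.22 cN

887.22 cN


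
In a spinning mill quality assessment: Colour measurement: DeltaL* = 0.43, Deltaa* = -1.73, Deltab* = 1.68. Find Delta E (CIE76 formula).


Formula: Delta E = sqrt(dL*^2 + da*^2 + db*^2)
Step 1: dL*^2 = 0.43^2 = 0.1849
Step 2: da*^2 = (-1.73)^2 = 2.9929
Step 3: db*^2 = 1.68^2 = 2.8224
Step 4: Sum = 0.1849 + 2.9929 + 2.8224 = 6.0002
Step 5: Delta E = sqrt(6.0002) = 2.45

2.45 Delta E


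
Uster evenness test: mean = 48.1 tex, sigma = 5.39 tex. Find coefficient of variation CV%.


Formula: CV% = (standard deviation / mean) * 100
Step 1: Ratio = 5.39 / 48.1 = 0.112058
Step 2: CV% = 0.112058 * 100 = 11.2058% ≈ 11.2%

11.2%


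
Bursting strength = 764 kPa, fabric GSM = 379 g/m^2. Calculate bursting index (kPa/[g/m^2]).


Formula: Bursting Index = Bursting Strength / Fabric GSM
BI = 764 kPa / 379 g/m^2
BI = 2.016 kPa/(g/m^2)

2.016 kPa/(g/m^2)


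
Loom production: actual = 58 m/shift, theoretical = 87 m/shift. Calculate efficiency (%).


Formula: Efficiency% = (Actual output / Theoretical output) * 100
Efficiency% = (58 / 87) * 100
Efficiency% = 0.666667 * 100 = 66.6667% ≈ 66.7%

66.7%


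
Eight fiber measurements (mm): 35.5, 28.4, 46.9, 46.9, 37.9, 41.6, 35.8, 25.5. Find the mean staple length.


Formula: Mean = sum of lengths / count
Sum = 35.5 + 28.4 + 46.9 + 46.9 + 37.9 + 41.6 + 35.8 + 25.5
Sum = 298.5 mm
Mean = 298.5 / 8 = 37.31 mm

37.31 mm


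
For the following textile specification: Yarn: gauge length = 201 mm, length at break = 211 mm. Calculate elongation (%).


Formula: Elongation (%) = ((L_break - L0) / L0) * 100
Step 1: Extension = 211 - 201 = 10 mm
Step 2: Elongation = (10 / 201) * 100
Step 3: Elongation = 0.049751 * 100 = 4.9751% ≈ 5.0%

5.0%


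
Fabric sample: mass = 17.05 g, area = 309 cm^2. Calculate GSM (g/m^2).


Formula: GSM = mass_g / area_m2
Step 1: Convert area: 309 cm^2 = 309 / 10000 = 0.0309 m^2
Step 2: GSM = 17.05 g / 0.0309 m^2 = 551.8 g/m^2

551.8 g/m^2


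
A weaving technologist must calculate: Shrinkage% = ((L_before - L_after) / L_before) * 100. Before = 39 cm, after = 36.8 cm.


Formula: Shrinkage% = ((L_before - L_after) / L_before) * 100
Step 1: Shrinkage = 39 - 36.8 = 2.2 cm
Step 2: Shrinkage% = (2.2 / 39) * 100
Step 3: Shrinkage% = 0.05641 * 100 = 5.641% ≈ 5.6%

5.6%


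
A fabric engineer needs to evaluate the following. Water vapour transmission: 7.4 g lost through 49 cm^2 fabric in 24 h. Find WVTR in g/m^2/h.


Formula: WVTR = mass_loss / (area * time)
Step 1: Convert area: 49 cm^2 = 0.0049 m^2
Step 2: WVTR = 7.4 g / (0.0049 m^2 * 24 h)
Step 3: WVTR = 7.4 / 0.1176 = 62.9 g/m^2/h

62.9 g/m^2/h


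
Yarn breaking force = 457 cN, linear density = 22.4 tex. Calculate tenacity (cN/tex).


Formula: Tenacity = Breaking force / Linear density
Tenacity = 457 cN / 22.4 tex
Tenacity = 20.40 cN/tex

20.40 cN/tex


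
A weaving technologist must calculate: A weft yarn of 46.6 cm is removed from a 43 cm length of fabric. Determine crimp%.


Formula: Crimp% = ((L_yarn - L_fabric) / L_fabric) * 100
Step 1: Extension = 46.6 - 43 = 3.6 cm
Step 2: Crimp% = (3.6 / 43) * 100
Step 3: Crimp% = 0.083721 * 100 = 8.3721% ≈ 8.4%

8.4%


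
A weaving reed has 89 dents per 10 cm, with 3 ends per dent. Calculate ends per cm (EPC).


Formula: EPC = (dents per 10 cm * ends per dent) / 10
Step 1: Total ends per 10 cm = 89 * 3 = 267
Step 2: EPC = 267 / 10 = 26.7 ends/cm

26.7 ends/cm


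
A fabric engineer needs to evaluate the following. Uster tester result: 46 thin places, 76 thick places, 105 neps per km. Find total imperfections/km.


Formula: Total = thin places + thick places + neps
Total = 46 + 76 + 105
Total = 227 imperfections/km

227 imperfections/km


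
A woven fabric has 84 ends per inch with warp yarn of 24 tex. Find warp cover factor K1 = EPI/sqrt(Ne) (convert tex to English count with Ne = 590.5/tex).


Formula: K1 = EPI / sqrt(Ne), with Ne = 590.5 / tex_warp
Step 1: Ne = 590.5 / 24 = 24.604
Step 2: sqrt(Ne) = sqrt(24.604) = 4.9602
Step 3: K1 = 84 / 4.9602 = 16.9

16.9


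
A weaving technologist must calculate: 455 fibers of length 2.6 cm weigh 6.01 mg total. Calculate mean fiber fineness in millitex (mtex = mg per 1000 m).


Formula: fineness (mtex) = mass (mg) / total length (km) = (mass_mg / total_length_m) * 1000
Step 1: Convert fiber length: 2.6 cm = 0.026 m
Step 2: Total fiber length = 455 * 0.026 = 11.83 m
Step 3: Linear density = 6.01 mg / 11.83 m = 0.5080 mg/m
Step 4: fineness = 0.5080 * 1000 = 508.0 mtex

508.0 mtex


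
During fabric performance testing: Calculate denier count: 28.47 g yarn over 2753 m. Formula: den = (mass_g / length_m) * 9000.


Formula: den = (mass_g / length_m) * 9000
Substituting: den = (28.47 / 2753) * 9000
Intermediate: 28.47 / 2753 = 0.01034145 g/m
den = 0.01034145 * 9000 = 93.1 denier

93.1 denier


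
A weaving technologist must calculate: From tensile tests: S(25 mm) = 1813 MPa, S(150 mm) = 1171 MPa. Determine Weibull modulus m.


Formula: m = ln(L1/L2) / ln(S2/S1)
Step 1: ln(L1/L2) = ln(25/150) = -1.79176
Step 2: S2/S1 = 1171/1813 = 0.64589
Step 3: ln(S2/S1) = ln(0.64589) = -0.43713
Step 4: m = -1.79176 / -0.43713 = 4.10

4.10 (Weibull m)
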